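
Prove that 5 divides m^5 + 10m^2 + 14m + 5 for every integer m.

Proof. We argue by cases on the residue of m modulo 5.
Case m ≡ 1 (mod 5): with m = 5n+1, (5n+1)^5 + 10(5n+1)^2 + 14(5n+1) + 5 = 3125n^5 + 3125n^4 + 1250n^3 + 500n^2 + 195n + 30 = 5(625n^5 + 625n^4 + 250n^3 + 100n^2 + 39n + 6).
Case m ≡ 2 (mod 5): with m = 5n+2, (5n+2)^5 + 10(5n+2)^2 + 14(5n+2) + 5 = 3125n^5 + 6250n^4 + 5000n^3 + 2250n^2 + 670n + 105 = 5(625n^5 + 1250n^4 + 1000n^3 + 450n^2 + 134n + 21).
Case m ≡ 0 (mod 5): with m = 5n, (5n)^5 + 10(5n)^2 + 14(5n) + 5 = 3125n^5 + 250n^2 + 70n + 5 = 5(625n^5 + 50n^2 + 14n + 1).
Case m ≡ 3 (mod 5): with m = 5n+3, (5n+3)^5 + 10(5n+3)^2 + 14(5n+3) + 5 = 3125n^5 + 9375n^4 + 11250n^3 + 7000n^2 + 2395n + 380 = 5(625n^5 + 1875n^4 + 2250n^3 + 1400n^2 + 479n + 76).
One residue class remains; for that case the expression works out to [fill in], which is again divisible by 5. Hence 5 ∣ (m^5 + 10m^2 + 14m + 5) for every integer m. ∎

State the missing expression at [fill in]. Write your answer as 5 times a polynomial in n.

Only m ≡ 4 (mod 5) is unaccounted for. Put m = 5n+4:
(5n+4)^5 + 10(5n+4)^2 + 14(5n+4) + 5 expands to 3125n^5 + 12500n^4 + 20000n^3 + 16250n^2 + 6870n + 1245,
and factoring out 5 leaves 5(625n^5 + 2500n^4 + 4000n^3 + 3250n^2 + 1374n + 249).

5(625n^5 + 2500n^4 + 4000n^3 + 3250n^2 + 1374n + 249)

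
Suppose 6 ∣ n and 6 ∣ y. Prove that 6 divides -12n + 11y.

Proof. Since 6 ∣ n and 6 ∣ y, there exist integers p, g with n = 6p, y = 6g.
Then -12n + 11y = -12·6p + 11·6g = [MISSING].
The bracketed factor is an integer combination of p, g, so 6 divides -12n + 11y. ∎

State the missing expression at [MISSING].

Pull the common 6 out of every term: -12·6p + 11·6g = 6(11g - 12p).
11g - 12p is an integer, which exhibits the divisibility.

6(11g - 12p)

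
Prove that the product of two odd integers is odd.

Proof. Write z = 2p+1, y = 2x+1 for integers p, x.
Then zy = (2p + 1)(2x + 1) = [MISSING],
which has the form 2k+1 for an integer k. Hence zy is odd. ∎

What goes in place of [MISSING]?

(2p + 1)(2x + 1) = 4px + 2p + 2x + 1
= 2(2px + p + x) + 1.
Since 2px + p + x is an integer, the product is of the form 2k+1 for an integer k.

2(2px + p + x) + 1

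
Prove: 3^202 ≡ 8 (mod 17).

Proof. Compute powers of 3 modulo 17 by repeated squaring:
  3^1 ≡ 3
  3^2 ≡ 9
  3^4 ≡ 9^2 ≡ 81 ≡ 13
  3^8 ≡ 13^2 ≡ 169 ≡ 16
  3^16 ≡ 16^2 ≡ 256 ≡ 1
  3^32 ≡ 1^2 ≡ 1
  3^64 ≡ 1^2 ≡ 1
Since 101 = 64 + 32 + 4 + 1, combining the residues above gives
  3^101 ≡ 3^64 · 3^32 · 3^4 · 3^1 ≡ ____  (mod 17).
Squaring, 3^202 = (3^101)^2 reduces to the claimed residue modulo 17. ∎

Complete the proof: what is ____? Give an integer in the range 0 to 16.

Multiply the listed residues: 1 · 1 · 13 · 3 = 1 → 13 → 39.
Reducing modulo 17: 39 = 2·17 + 5, so 3^101 ≡ 5.

5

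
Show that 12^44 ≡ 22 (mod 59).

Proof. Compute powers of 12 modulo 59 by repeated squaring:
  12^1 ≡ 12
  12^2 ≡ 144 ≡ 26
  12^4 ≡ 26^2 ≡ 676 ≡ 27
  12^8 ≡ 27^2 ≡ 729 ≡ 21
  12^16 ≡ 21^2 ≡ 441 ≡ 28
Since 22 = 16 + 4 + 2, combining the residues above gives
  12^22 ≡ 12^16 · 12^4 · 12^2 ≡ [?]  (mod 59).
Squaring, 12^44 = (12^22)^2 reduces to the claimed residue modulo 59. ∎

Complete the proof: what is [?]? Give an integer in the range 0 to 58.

Multiply the listed residues: 28 · 27 · 26 = 756 → 19656.
Reducing modulo 59: 19656 = 333·59 + 9, so 12^22 ≡ 9.

9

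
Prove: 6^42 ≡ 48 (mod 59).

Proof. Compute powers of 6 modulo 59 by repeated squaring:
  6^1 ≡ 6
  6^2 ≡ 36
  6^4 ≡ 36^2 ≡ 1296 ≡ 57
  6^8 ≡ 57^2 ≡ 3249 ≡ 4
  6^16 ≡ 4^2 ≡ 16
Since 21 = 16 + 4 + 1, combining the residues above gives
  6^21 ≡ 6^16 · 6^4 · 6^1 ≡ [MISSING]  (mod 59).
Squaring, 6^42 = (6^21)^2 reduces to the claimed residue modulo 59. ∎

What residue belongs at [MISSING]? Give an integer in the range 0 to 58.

6^16 · 6^4 · 6^1 ≡ 16 · 57 · 6 = 5472.
5472 mod 59 = 44, so 6^21 ≡ 44 (mod 59).

44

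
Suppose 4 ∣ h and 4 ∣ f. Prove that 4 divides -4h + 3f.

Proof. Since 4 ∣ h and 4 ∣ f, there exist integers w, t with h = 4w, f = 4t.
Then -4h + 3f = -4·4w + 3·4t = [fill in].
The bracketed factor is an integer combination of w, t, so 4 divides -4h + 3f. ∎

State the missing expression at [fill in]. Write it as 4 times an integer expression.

4(3t - 4w)

Each term has a factor of 4: -4·4w + 3·4t = 4·(3t - 4w).
Since 3t - 4w is an integer, 4 ∣ (-4h + 3f).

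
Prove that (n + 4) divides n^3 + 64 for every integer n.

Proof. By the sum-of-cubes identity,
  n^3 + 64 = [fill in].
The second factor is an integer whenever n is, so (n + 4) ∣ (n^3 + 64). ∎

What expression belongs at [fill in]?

a^3 + b^3 = (a + b)(a^2 - ab + b^2). With a = n, b = 4:
n^3 + 64 = (n + 4)(n^2 - 4n + 16).

(n + 4)(n^2 - 4n + 16)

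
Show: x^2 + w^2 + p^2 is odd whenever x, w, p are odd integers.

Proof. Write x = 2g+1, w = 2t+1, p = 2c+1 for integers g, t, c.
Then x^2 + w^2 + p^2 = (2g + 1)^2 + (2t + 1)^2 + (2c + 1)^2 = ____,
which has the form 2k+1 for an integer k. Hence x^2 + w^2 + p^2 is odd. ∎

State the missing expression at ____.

Expanding: (2g + 1)^2 + (2t + 1)^2 + (2c + 1)^2 = 4c^2 + 4c + 4g^2 + 4g + 4t^2 + 4t + 3.
Every term except the constant is even, so this is 2(2c^2 + 2c + 2g^2 + 2g + 2t^2 + 2t + 1) + 1,
and 2c^2 + 2c + 2g^2 + 2g + 2t^2 + 2t + 1 ∈ ℤ gives the required form.

2(2c^2 + 2c + 2g^2 + 2g + 2t^2 + 2t + 1) + 1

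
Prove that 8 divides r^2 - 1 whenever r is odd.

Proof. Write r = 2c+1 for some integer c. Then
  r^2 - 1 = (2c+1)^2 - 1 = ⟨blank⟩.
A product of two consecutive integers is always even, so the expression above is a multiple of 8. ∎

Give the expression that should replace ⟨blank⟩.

4c(c + 1)

(2c+1)^2 - 1 = 4c^2 + 4c + 1 - 1 = 4c^2 + 4c = 4c(c+1).
Since c and c+1 are consecutive, c(c+1) is even, and 4·(even) is a multiple of 8.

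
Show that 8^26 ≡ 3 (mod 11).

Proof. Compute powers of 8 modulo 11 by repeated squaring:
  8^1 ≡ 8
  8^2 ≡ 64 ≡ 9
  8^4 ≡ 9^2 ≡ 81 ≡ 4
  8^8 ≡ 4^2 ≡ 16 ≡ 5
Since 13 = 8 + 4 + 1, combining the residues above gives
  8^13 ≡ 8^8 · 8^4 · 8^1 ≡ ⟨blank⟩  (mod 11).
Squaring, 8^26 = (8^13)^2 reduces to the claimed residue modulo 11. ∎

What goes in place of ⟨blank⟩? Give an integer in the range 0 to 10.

8^8 · 8^4 · 8^1 ≡ 5 · 4 · 8 = 160.
160 mod 11 = 6, so 8^13 ≡ 6 (mod 11).

6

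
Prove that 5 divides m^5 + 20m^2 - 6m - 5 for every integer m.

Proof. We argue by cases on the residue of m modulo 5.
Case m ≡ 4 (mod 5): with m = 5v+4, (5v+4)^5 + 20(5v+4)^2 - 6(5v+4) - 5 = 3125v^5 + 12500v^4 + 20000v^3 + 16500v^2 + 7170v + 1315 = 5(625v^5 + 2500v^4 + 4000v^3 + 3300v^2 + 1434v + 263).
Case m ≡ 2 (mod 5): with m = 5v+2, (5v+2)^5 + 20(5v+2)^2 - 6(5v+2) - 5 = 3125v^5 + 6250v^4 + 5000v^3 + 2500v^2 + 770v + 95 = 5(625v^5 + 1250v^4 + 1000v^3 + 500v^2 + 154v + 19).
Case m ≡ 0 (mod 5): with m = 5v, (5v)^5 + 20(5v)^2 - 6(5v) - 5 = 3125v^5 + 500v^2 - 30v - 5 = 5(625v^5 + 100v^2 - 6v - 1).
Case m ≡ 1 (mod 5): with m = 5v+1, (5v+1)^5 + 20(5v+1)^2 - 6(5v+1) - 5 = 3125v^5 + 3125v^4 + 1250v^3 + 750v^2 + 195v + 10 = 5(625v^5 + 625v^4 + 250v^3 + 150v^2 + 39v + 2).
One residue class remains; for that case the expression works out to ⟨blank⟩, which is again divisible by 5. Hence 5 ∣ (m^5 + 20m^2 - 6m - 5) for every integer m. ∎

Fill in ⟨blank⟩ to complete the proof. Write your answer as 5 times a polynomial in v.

5(625v^5 + 1875v^4 + 2250v^3 + 1450v^2 + 519v + 80)

Only m ≡ 3 (mod 5) is unaccounted for. Put m = 5v+3:
(5v+3)^5 + 20(5v+3)^2 - 6(5v+3) - 5 expands to 3125v^5 + 9375v^4 + 11250v^3 + 7250v^2 + 2595v + 400,
and factoring out 5 leaves 5(625v^5 + 1875v^4 + 2250v^3 + 1450v^2 + 519v + 80).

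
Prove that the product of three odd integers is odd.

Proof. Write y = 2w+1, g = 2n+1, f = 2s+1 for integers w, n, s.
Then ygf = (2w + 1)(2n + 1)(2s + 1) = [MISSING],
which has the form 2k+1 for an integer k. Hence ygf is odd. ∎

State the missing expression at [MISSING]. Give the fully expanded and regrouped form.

2(4nsw + 2ns + 2nw + n + 2sw + s + w) + 1

(2w + 1)(2n + 1)(2s + 1) = 8nsw + 4ns + 4nw + 2n + 4sw + 2s + 2w + 1
= 2(4nsw + 2ns + 2nw + n + 2sw + s + w) + 1.
Since 4nsw + 2ns + 2nw + n + 2sw + s + w is an integer, the product is of the form 2k+1 for an integer k.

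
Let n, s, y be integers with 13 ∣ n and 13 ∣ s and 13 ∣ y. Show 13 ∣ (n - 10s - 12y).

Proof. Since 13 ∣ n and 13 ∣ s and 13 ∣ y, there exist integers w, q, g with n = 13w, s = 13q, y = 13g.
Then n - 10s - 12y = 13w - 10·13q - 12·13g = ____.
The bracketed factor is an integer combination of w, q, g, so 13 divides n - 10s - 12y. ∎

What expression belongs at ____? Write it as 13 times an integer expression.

13(-12g - 10q + w)

Pull the common 13 out of every term: 13w - 10·13q - 12·13g = 13(-12g - 10q + w).
-12g - 10q + w is an integer, which exhibits the divisibility.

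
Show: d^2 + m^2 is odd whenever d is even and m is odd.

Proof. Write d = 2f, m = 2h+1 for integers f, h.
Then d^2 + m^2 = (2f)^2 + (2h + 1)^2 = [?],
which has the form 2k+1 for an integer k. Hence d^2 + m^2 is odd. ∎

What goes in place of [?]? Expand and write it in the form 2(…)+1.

2(2f^2 + 2h^2 + 2h) + 1

(2f)^2 + (2h + 1)^2 = 4f^2 + 4h^2 + 4h + 1
= 2(2f^2 + 2h^2 + 2h) + 1.
Since 2f^2 + 2h^2 + 2h is an integer, the sum of squares is of the form 2k+1 for an integer k.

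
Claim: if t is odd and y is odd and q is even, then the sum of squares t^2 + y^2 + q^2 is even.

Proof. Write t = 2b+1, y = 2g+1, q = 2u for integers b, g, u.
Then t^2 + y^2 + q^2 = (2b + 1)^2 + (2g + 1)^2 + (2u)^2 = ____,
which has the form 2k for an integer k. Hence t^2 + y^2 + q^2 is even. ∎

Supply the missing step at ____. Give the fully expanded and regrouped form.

2(2b^2 + 2b + 2g^2 + 2g + 2u^2 + 1)

(2b + 1)^2 + (2g + 1)^2 + (2u)^2 = 4b^2 + 4b + 4g^2 + 4g + 4u^2 + 2
= 2(2b^2 + 2b + 2g^2 + 2g + 2u^2 + 1).
Since 2b^2 + 2b + 2g^2 + 2g + 2u^2 + 1 is an integer, the sum of squares is of the form 2k for an integer k.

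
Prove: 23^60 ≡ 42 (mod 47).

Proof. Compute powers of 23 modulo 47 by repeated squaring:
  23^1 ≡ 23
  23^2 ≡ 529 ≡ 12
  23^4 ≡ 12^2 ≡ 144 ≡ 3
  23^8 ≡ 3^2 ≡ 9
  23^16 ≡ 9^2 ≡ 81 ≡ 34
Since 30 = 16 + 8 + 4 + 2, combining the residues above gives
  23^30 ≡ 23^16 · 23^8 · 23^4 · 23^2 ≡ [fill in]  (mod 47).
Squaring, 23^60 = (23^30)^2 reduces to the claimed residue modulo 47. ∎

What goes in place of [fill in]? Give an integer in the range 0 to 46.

18

Multiply the listed residues: 34 · 9 · 3 · 12 = 306 → 918 → 11016.
Reducing modulo 47: 11016 = 234·47 + 18, so 23^30 ≡ 18.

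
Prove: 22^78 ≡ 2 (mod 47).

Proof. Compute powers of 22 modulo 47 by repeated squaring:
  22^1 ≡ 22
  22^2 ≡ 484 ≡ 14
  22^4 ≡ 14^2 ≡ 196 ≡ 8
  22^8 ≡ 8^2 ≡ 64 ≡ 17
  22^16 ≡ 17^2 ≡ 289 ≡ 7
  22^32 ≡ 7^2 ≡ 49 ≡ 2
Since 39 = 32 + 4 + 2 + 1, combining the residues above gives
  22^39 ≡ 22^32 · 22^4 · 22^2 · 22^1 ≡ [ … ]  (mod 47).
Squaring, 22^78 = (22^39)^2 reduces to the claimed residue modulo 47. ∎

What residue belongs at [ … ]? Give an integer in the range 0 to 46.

Multiply the listed residues: 2 · 8 · 14 · 22 = 16 → 224 → 4928.
Reducing modulo 47: 4928 = 104·47 + 40, so 22^39 ≡ 40.

40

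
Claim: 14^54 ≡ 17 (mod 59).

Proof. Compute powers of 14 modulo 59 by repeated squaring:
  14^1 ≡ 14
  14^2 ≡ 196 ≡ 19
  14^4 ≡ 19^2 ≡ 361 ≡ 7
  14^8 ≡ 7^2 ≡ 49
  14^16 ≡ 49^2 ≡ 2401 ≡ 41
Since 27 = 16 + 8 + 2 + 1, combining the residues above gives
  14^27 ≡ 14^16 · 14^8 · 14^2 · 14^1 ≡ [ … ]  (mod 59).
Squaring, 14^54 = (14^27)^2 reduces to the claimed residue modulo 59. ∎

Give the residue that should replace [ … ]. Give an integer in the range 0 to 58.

Multiply the listed residues: 41 · 49 · 19 · 14 = 2009 → 38171 → 534394.
Reducing modulo 59: 534394 = 9057·59 + 31, so 14^27 ≡ 31.

31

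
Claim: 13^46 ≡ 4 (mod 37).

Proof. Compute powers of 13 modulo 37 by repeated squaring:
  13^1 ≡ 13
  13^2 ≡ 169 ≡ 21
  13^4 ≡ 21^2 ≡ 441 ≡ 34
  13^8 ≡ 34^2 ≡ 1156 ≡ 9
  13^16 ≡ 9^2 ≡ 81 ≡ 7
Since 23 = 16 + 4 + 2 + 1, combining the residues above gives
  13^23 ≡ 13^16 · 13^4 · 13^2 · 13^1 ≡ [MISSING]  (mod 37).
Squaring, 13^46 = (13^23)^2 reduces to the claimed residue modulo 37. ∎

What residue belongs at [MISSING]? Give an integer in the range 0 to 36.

2

Multiply the listed residues: 7 · 34 · 21 · 13 = 238 → 4998 → 64974.
Reducing modulo 37: 64974 = 1756·37 + 2, so 13^23 ≡ 2.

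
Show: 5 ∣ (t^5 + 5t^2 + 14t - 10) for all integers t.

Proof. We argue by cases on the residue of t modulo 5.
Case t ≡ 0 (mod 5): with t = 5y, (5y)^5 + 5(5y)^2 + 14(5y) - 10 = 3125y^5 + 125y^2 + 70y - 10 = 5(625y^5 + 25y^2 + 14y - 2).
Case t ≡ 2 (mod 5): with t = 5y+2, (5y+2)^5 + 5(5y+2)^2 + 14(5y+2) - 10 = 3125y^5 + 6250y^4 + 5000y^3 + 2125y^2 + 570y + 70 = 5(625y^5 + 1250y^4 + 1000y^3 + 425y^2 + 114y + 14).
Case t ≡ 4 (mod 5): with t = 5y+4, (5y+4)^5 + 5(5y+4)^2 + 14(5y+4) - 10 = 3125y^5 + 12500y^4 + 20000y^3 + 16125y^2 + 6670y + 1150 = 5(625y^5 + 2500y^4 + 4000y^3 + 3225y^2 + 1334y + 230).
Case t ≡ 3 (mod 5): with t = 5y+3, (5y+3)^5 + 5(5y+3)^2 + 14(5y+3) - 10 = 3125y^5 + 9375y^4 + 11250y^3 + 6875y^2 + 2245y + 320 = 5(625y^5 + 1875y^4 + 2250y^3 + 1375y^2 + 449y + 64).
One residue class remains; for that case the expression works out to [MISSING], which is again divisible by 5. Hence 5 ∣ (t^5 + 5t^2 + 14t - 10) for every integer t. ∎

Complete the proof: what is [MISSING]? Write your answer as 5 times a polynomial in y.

Only t ≡ 1 (mod 5) is unaccounted for. Put t = 5y+1:
(5y+1)^5 + 5(5y+1)^2 + 14(5y+1) - 10 expands to 3125y^5 + 3125y^4 + 1250y^3 + 375y^2 + 145y + 10,
and factoring out 5 leaves 5(625y^5 + 625y^4 + 250y^3 + 75y^2 + 29y + 2).

5(625y^5 + 625y^4 + 250y^3 + 75y^2 + 29y + 2)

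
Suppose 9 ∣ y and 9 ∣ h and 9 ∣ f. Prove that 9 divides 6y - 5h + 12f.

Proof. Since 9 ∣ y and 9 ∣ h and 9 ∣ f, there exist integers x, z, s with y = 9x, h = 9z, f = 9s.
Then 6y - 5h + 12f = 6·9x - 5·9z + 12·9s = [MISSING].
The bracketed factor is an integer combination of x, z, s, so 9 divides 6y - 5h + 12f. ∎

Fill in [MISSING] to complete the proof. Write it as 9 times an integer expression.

9(12s + 6x - 5z)

Pull the common 9 out of every term: 6·9x - 5·9z + 12·9s = 9(12s + 6x - 5z).
12s + 6x - 5z is an integer, which exhibits the divisibility.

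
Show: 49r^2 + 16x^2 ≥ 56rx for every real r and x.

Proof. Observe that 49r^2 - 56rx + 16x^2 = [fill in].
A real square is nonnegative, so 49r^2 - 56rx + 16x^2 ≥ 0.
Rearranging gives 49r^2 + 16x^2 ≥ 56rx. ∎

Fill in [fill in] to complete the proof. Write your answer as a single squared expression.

The leading and trailing coefficients are 7^2 and 4^2, and 56 = 2·7·4, so the trinomial is (7r - 4x)^2.
Hence 49r^2 - 56rx + 16x^2 ≥ 0.

(7r - 4x)^2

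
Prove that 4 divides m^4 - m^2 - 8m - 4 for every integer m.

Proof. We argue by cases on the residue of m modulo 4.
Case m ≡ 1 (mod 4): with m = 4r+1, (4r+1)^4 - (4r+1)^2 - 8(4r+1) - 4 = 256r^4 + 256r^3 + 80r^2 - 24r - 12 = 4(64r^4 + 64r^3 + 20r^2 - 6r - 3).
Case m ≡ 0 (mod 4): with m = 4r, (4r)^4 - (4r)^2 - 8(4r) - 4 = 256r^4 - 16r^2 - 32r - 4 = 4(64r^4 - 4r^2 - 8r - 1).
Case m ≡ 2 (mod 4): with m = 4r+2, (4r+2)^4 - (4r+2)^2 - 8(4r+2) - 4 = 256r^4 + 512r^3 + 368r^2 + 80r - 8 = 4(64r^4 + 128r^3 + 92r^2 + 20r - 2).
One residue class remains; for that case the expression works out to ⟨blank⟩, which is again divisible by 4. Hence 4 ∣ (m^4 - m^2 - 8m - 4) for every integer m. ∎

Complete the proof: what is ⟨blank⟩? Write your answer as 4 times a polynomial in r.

The residues treated are {1, 0, 2}, so the missing case is m ≡ 3 (mod 4); write m = 4r+3.
Then (4r+3)^4 - (4r+3)^2 - 8(4r+3) - 4 = 256r^4 + 768r^3 + 848r^2 + 376r + 44 = 4(64r^4 + 192r^3 + 212r^2 + 94r + 11).

4(64r^4 + 192r^3 + 212r^2 + 94r + 11)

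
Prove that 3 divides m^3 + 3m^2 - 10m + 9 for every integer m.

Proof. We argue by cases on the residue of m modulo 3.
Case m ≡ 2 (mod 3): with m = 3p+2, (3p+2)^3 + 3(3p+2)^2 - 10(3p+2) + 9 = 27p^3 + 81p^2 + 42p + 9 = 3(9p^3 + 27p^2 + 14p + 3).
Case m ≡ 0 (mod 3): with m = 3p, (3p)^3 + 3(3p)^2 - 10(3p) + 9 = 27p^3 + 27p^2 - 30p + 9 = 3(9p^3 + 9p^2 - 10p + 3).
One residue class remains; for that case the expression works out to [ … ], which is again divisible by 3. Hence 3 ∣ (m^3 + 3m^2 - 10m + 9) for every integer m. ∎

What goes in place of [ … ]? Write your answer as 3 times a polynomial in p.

Only m ≡ 1 (mod 3) is unaccounted for. Put m = 3p+1:
(3p+1)^3 + 3(3p+1)^2 - 10(3p+1) + 9 expands to 27p^3 + 54p^2 - 3p + 3,
and factoring out 3 leaves 3(9p^3 + 18p^2 - p + 1).

3(9p^3 + 18p^2 - p + 1)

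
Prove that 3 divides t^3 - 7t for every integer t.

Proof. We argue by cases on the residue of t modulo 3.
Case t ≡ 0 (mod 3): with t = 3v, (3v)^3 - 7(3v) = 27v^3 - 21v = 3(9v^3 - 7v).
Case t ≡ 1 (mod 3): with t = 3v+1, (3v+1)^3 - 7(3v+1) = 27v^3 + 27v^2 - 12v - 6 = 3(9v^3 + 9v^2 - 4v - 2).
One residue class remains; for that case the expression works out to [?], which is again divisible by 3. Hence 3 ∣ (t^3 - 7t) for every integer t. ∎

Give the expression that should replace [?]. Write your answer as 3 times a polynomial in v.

Only t ≡ 2 (mod 3) is unaccounted for. Put t = 3v+2:
(3v+2)^3 - 7(3v+2) expands to 27v^3 + 54v^2 + 15v - 6,
and factoring out 3 leaves 3(9v^3 + 18v^2 + 5v - 2).

3(9v^3 + 18v^2 + 5v - 2)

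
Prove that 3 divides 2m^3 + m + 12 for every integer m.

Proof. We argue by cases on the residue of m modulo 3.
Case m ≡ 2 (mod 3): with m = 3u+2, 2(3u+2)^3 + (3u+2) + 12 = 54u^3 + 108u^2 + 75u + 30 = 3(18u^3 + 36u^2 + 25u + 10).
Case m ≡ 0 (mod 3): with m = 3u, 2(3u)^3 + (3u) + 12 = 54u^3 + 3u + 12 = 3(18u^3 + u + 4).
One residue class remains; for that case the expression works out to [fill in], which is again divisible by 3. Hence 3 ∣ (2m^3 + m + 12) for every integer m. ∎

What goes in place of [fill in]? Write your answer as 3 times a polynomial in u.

Only m ≡ 1 (mod 3) is unaccounted for. Put m = 3u+1:
2(3u+1)^3 + (3u+1) + 12 expands to 54u^3 + 54u^2 + 21u + 15,
and factoring out 3 leaves 3(18u^3 + 18u^2 + 7u + 5).

3(18u^3 + 18u^2 + 7u + 5)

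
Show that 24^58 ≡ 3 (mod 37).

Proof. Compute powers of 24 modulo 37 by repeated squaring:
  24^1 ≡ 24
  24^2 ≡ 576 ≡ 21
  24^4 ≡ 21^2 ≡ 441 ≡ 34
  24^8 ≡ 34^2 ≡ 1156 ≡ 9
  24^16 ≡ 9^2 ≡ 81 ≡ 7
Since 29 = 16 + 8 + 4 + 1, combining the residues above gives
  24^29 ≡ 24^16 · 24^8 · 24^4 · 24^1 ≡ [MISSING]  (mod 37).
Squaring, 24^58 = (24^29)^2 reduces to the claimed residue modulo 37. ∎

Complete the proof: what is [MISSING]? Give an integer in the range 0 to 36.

15

Multiply the listed residues: 7 · 9 · 34 · 24 = 63 → 2142 → 51408.
Reducing modulo 37: 51408 = 1389·37 + 15, so 24^29 ≡ 15.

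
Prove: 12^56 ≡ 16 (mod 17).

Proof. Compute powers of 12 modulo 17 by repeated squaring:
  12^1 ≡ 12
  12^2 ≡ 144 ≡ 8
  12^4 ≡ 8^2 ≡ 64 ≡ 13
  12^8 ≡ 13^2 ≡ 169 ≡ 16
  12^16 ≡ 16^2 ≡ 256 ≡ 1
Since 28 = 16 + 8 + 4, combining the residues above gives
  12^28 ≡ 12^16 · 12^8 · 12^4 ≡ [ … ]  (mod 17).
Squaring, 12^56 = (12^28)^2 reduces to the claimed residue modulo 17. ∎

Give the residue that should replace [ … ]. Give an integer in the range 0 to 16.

Multiply the listed residues: 1 · 16 · 13 = 16 → 208.
Reducing modulo 17: 208 = 12·17 + 4, so 12^28 ≡ 4.

4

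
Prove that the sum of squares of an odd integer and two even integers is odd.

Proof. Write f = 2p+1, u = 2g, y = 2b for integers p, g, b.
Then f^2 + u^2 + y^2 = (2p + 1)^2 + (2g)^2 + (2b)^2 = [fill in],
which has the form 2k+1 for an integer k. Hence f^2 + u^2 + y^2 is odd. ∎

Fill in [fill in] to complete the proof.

2(2b^2 + 2g^2 + 2p^2 + 2p) + 1

(2p + 1)^2 + (2g)^2 + (2b)^2 = 4b^2 + 4g^2 + 4p^2 + 4p + 1
= 2(2b^2 + 2g^2 + 2p^2 + 2p) + 1.
Since 2b^2 + 2g^2 + 2p^2 + 2p is an integer, the sum of squares is of the form 2k+1 for an integer k.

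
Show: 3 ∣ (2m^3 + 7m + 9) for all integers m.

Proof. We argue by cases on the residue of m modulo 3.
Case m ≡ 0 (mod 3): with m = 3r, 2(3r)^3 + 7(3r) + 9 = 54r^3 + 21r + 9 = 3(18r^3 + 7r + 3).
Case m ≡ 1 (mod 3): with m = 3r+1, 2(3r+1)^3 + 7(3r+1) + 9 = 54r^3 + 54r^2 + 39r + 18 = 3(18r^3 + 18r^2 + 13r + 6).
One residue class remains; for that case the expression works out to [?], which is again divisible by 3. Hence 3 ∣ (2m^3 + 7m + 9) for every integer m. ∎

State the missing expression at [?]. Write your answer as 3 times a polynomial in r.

Only m ≡ 2 (mod 3) is unaccounted for. Put m = 3r+2:
2(3r+2)^3 + 7(3r+2) + 9 expands to 54r^3 + 108r^2 + 93r + 39,
and factoring out 3 leaves 3(18r^3 + 36r^2 + 31r + 13).

3(18r^3 + 36r^2 + 31r + 13)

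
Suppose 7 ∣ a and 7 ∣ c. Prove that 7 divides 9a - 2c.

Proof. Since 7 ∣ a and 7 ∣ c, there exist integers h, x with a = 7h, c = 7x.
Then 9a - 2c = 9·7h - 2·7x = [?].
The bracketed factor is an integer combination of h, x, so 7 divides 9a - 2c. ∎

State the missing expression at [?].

7(9h - 2x)

Pull the common 7 out of every term: 9·7h - 2·7x = 7(9h - 2x).
9h - 2x is an integer, which exhibits the divisibility.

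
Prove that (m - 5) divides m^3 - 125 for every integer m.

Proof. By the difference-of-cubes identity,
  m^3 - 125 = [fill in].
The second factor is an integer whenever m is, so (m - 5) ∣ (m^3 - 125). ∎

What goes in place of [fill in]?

(m - 5)(m^2 + 5m + 25)

a^3 - b^3 = (a - b)(a^2 + ab + b^2). With a = m, b = 5:
m^3 - 125 = (m - 5)(m^2 + 5m + 25).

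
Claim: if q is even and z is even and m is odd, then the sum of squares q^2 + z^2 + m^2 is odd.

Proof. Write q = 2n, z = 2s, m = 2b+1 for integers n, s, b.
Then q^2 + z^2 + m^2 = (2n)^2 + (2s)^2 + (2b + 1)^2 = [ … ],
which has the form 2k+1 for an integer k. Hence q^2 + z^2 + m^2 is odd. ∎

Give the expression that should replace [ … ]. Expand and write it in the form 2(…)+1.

2(2b^2 + 2b + 2n^2 + 2s^2) + 1

(2n)^2 + (2s)^2 + (2b + 1)^2 = 4b^2 + 4b + 4n^2 + 4s^2 + 1
= 2(2b^2 + 2b + 2n^2 + 2s^2) + 1.
Since 2b^2 + 2b + 2n^2 + 2s^2 is an integer, the sum of squares is of the form 2k+1 for an integer k.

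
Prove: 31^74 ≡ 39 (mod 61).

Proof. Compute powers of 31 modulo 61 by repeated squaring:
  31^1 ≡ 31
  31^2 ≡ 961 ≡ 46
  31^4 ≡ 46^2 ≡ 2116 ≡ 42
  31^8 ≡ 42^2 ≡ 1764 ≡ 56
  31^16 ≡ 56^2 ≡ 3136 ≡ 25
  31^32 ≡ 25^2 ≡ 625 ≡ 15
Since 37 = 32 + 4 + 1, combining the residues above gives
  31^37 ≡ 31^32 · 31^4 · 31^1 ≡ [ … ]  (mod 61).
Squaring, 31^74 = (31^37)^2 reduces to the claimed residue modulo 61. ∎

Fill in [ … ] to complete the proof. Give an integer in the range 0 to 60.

10

Multiply the listed residues: 15 · 42 · 31 = 630 → 19530.
Reducing modulo 61: 19530 = 320·61 + 10, so 31^37 ≡ 10.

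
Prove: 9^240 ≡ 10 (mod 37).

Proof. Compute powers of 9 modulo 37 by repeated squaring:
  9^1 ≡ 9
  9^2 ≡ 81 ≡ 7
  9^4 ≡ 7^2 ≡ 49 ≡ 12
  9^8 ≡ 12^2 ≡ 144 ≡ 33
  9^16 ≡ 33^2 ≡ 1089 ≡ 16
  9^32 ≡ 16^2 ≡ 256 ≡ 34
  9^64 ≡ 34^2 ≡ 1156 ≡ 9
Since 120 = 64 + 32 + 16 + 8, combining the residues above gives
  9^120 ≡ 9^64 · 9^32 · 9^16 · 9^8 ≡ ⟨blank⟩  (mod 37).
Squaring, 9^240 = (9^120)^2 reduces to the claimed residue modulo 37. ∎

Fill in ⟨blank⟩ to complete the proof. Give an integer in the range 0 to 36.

9^64 · 9^32 · 9^16 · 9^8 ≡ 9 · 34 · 16 · 33 = 161568.
161568 mod 37 = 26, so 9^120 ≡ 26 (mod 37).

26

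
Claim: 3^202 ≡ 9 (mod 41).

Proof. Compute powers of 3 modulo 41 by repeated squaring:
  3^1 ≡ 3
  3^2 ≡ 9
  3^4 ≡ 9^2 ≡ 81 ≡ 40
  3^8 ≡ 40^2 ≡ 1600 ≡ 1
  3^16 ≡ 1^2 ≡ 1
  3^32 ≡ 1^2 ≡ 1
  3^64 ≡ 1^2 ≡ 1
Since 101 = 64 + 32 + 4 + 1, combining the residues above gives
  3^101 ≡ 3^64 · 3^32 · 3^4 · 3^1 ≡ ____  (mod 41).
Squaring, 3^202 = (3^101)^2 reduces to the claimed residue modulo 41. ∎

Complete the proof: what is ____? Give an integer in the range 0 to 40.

Multiply the listed residues: 1 · 1 · 40 · 3 = 1 → 40 → 120.
Reducing modulo 41: 120 = 2·41 + 38, so 3^101 ≡ 38.

38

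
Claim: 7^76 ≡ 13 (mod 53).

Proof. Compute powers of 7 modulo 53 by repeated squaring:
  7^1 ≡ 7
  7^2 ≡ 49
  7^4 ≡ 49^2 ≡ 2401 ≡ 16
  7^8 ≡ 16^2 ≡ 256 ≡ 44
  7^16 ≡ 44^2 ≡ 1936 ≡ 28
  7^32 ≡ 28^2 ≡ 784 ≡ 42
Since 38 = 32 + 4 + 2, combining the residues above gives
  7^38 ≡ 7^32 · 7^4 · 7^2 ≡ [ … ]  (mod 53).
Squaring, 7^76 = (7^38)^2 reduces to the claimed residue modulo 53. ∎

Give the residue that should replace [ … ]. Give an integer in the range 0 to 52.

7^32 · 7^4 · 7^2 ≡ 42 · 16 · 49 = 32928.
32928 mod 53 = 15, so 7^38 ≡ 15 (mod 53).

15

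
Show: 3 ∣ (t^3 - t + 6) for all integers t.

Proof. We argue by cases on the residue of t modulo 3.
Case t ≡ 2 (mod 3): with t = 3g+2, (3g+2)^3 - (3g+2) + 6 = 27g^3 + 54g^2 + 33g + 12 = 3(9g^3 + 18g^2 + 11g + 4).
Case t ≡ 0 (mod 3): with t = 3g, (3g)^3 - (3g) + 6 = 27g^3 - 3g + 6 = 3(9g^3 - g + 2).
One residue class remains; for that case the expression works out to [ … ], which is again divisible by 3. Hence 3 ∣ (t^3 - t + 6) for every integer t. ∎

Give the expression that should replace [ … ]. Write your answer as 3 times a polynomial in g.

3(9g^3 + 9g^2 + 2g + 2)

The residues treated are {2, 0}, so the missing case is t ≡ 1 (mod 3); write t = 3g+1.
Then (3g+1)^3 - (3g+1) + 6 = 27g^3 + 27g^2 + 6g + 6 = 3(9g^3 + 9g^2 + 2g + 2).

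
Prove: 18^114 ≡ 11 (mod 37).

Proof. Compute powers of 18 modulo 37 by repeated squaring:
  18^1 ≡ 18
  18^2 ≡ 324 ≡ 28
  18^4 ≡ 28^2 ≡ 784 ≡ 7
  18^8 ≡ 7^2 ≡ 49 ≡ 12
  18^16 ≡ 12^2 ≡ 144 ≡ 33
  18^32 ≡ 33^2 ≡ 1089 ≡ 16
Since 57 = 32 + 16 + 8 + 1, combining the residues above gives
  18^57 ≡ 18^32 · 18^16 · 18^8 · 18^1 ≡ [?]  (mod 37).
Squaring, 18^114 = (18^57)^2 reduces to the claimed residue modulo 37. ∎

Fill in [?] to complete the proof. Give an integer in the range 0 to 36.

18^32 · 18^16 · 18^8 · 18^1 ≡ 16 · 33 · 12 · 18 = 114048.
114048 mod 37 = 14, so 18^57 ≡ 14 (mod 37).

14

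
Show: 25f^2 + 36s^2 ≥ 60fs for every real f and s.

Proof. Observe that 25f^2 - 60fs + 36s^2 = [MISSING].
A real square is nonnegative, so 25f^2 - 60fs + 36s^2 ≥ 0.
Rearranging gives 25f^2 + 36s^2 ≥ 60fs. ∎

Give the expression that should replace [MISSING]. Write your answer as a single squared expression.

(5f - 6s)^2

25f^2 - 60fs + 36s^2 is a perfect-square trinomial: the outer terms are (5f)^2 and (6s)^2, and the cross term is -2·5f·6s.
So 25f^2 - 60fs + 36s^2 = (5f - 6s)^2 ≥ 0.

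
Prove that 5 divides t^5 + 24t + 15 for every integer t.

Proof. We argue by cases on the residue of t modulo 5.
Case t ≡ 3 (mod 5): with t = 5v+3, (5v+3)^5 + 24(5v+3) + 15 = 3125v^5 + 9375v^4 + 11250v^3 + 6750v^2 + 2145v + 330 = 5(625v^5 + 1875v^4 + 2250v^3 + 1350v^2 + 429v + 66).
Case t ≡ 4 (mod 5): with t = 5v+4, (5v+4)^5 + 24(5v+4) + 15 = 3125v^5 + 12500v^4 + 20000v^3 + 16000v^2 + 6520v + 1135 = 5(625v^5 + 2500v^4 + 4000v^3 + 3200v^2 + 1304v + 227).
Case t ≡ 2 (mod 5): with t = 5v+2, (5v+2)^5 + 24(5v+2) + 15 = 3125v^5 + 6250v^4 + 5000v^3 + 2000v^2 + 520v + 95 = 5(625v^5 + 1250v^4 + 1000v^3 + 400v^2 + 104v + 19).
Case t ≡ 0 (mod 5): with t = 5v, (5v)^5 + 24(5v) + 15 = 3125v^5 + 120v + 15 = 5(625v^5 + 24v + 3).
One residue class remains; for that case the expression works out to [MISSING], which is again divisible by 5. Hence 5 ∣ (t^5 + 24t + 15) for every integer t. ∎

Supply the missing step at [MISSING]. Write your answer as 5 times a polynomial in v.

The residues treated are {3, 4, 2, 0}, so the missing case is t ≡ 1 (mod 5); write t = 5v+1.
Then (5v+1)^5 + 24(5v+1) + 15 = 3125v^5 + 3125v^4 + 1250v^3 + 250v^2 + 145v + 40 = 5(625v^5 + 625v^4 + 250v^3 + 50v^2 + 29v + 8).

5(625v^5 + 625v^4 + 250v^3 + 50v^2 + 29v + 8)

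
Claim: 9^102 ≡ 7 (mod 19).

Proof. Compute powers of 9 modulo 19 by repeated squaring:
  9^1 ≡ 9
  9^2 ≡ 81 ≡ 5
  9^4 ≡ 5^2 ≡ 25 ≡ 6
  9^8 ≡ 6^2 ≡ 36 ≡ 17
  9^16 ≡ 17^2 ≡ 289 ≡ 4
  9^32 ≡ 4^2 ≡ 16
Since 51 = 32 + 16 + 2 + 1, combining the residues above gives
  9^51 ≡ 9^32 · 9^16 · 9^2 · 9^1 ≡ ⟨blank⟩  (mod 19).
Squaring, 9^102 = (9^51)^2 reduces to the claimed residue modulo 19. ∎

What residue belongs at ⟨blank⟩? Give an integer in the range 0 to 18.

9^32 · 9^16 · 9^2 · 9^1 ≡ 16 · 4 · 5 · 9 = 2880.
2880 mod 19 = 11, so 9^51 ≡ 11 (mod 19).

11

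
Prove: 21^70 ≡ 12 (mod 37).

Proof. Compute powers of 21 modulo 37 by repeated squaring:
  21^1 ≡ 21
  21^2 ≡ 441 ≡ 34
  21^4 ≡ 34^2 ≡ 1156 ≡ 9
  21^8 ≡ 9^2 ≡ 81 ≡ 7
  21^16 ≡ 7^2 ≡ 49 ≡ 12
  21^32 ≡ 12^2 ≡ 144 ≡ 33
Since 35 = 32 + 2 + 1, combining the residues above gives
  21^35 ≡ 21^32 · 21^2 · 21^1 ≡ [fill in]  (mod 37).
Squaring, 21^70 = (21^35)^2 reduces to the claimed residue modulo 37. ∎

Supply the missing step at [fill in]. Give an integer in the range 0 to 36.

Multiply the listed residues: 33 · 34 · 21 = 1122 → 23562.
Reducing modulo 37: 23562 = 636·37 + 30, so 21^35 ≡ 30.

30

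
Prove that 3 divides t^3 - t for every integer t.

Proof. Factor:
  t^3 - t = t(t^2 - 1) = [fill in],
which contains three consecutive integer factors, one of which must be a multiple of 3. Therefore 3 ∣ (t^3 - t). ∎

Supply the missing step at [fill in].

(t - 1)t(t + 1)

t(t^2 - 1) = t(t - 1)(t + 1) = (t - 1)t(t + 1).
These three factors are consecutive integers, so their product is divisible by 3.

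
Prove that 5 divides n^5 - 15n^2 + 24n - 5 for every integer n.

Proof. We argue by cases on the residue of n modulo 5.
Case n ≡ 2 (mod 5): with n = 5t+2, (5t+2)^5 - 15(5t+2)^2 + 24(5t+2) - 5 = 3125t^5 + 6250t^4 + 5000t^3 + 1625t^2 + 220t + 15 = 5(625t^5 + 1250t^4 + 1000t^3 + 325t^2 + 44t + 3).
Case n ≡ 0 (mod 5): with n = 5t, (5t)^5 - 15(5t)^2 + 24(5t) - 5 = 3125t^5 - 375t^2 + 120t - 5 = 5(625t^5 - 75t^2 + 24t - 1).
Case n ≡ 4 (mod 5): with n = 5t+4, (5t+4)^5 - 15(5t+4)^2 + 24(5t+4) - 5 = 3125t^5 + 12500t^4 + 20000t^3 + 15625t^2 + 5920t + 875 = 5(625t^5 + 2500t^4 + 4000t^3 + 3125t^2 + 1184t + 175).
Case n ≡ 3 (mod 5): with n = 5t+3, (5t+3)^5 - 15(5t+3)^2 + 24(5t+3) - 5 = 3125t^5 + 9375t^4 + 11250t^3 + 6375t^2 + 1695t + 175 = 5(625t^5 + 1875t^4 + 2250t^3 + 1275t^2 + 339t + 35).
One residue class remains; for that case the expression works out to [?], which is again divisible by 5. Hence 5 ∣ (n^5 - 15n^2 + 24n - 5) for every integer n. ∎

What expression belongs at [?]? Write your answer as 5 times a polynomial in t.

5(625t^5 + 625t^4 + 250t^3 - 25t^2 - t + 1)

The residues treated are {2, 0, 4, 3}, so the missing case is n ≡ 1 (mod 5); write n = 5t+1.
Then (5t+1)^5 - 15(5t+1)^2 + 24(5t+1) - 5 = 3125t^5 + 3125t^4 + 1250t^3 - 125t^2 - 5t + 5 = 5(625t^5 + 625t^4 + 250t^3 - 25t^2 - t + 1).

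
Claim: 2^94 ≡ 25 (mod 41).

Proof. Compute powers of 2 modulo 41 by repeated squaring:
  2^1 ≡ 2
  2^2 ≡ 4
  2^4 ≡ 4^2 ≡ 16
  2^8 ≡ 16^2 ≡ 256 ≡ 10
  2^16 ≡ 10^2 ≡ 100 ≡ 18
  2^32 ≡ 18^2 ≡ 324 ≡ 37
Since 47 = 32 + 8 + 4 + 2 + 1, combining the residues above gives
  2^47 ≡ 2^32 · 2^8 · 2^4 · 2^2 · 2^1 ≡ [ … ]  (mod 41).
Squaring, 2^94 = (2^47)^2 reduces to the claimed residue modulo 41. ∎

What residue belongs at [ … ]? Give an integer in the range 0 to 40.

5

2^32 · 2^8 · 2^4 · 2^2 · 2^1 ≡ 37 · 10 · 16 · 4 · 2 = 47360.
47360 mod 41 = 5, so 2^47 ≡ 5 (mod 41).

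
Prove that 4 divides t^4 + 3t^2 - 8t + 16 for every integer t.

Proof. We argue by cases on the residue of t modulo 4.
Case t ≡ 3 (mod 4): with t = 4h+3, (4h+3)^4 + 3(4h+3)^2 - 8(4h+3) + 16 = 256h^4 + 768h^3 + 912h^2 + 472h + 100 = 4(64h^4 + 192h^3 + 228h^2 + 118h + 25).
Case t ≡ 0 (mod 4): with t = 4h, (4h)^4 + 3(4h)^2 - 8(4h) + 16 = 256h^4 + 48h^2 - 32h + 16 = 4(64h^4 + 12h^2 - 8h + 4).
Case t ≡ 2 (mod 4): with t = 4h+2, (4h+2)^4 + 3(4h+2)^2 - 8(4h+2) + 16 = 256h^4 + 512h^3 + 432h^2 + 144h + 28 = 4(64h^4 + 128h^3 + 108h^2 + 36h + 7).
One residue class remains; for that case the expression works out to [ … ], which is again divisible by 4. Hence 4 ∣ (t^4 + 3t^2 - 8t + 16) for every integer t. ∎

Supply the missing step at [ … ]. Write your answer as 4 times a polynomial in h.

4(64h^4 + 64h^3 + 36h^2 + 2h + 3)

Only t ≡ 1 (mod 4) is unaccounted for. Put t = 4h+1:
(4h+1)^4 + 3(4h+1)^2 - 8(4h+1) + 16 expands to 256h^4 + 256h^3 + 144h^2 + 8h + 12,
and factoring out 4 leaves 4(64h^4 + 64h^3 + 36h^2 + 2h + 3).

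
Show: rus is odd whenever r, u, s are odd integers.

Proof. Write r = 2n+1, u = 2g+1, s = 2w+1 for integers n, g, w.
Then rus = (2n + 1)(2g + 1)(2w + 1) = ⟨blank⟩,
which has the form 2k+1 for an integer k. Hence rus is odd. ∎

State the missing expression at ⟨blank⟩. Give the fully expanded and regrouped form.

2(4gnw + 2gn + 2gw + g + 2nw + n + w) + 1

(2n + 1)(2g + 1)(2w + 1) = 8gnw + 4gn + 4gw + 2g + 4nw + 2n + 2w + 1
= 2(4gnw + 2gn + 2gw + g + 2nw + n + w) + 1.
Since 4gnw + 2gn + 2gw + g + 2nw + n + w is an integer, the product is of the form 2k+1 for an integer k.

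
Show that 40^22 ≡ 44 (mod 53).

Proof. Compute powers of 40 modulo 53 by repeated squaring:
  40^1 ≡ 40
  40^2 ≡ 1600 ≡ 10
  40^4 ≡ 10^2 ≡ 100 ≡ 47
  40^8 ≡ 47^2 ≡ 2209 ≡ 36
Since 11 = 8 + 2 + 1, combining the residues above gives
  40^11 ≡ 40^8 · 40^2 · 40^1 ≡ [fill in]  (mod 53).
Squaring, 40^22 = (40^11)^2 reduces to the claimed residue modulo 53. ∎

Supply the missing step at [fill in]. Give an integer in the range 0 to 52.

37

40^8 · 40^2 · 40^1 ≡ 36 · 10 · 40 = 14400.
14400 mod 53 = 37, so 40^11 ≡ 37 (mod 53).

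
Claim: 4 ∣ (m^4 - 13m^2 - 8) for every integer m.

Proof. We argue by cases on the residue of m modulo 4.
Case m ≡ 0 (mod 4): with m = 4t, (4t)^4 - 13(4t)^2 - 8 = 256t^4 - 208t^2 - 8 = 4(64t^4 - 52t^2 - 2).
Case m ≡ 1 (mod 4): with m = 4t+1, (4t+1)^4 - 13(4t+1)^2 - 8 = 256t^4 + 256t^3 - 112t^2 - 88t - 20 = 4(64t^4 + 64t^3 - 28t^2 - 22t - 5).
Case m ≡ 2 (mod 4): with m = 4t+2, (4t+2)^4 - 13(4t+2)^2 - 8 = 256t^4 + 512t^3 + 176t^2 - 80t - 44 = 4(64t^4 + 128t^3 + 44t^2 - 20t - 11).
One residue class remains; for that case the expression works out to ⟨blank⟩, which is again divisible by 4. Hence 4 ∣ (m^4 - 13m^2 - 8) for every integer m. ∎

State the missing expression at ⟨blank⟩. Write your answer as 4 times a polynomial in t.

The residues treated are {0, 1, 2}, so the missing case is m ≡ 3 (mod 4); write m = 4t+3.
Then (4t+3)^4 - 13(4t+3)^2 - 8 = 256t^4 + 768t^3 + 656t^2 + 120t - 44 = 4(64t^4 + 192t^3 + 164t^2 + 30t - 11).

4(64t^4 + 192t^3 + 164t^2 + 30t - 11)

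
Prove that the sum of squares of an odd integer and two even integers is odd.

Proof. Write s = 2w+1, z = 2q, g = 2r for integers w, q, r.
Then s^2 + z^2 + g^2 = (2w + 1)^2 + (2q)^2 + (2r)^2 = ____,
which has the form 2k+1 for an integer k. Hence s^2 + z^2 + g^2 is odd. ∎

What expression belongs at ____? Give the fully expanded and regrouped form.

2(2q^2 + 2r^2 + 2w^2 + 2w) + 1

Expanding: (2w + 1)^2 + (2q)^2 + (2r)^2 = 4q^2 + 4r^2 + 4w^2 + 4w + 1.
Every term except the constant is even, so this is 2(2q^2 + 2r^2 + 2w^2 + 2w) + 1,
and 2q^2 + 2r^2 + 2w^2 + 2w ∈ ℤ gives the required form.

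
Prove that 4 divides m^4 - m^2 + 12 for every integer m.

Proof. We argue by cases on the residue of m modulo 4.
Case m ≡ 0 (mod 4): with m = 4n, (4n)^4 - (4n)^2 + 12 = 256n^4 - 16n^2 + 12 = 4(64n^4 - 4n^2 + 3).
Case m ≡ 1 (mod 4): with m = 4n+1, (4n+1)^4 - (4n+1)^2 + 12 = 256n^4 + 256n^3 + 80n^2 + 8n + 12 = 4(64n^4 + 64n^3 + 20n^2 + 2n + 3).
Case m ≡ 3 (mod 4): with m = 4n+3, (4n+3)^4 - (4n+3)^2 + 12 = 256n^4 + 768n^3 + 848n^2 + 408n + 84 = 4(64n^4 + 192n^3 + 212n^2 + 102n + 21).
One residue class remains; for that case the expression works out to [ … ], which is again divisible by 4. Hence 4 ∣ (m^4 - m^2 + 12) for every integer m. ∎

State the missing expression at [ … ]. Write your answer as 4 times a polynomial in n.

4(64n^4 + 128n^3 + 92n^2 + 28n + 6)

The residues treated are {0, 1, 3}, so the missing case is m ≡ 2 (mod 4); write m = 4n+2.
Then (4n+2)^4 - (4n+2)^2 + 12 = 256n^4 + 512n^3 + 368n^2 + 112n + 24 = 4(64n^4 + 128n^3 + 92n^2 + 28n + 6).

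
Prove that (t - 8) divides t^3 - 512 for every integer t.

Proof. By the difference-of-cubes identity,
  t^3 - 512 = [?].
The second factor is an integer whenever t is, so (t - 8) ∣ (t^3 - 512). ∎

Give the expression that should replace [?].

a^3 - b^3 = (a - b)(a^2 + ab + b^2). With a = t, b = 8:
t^3 - 512 = (t - 8)(t^2 + 8t + 64).

(t - 8)(t^2 + 8t + 64)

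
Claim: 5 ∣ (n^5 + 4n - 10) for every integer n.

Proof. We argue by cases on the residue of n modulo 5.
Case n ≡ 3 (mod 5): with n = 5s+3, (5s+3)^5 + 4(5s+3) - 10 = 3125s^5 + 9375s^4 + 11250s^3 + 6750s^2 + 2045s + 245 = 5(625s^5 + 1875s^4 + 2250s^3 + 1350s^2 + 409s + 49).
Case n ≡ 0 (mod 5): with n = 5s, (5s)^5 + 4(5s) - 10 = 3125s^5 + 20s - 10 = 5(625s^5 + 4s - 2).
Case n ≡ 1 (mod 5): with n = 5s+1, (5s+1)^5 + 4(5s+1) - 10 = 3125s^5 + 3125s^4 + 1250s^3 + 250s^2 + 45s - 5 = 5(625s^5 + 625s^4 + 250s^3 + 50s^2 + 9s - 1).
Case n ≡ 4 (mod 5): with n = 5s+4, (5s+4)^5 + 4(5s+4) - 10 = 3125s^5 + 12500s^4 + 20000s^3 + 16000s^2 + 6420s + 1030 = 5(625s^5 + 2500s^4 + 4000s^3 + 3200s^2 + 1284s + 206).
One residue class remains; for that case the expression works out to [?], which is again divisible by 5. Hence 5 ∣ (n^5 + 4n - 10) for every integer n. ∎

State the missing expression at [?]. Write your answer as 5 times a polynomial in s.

5(625s^5 + 1250s^4 + 1000s^3 + 400s^2 + 84s + 6)

The residues treated are {3, 0, 1, 4}, so the missing case is n ≡ 2 (mod 5); write n = 5s+2.
Then (5s+2)^5 + 4(5s+2) - 10 = 3125s^5 + 6250s^4 + 5000s^3 + 2000s^2 + 420s + 30 = 5(625s^5 + 1250s^4 + 1000s^3 + 400s^2 + 84s + 6).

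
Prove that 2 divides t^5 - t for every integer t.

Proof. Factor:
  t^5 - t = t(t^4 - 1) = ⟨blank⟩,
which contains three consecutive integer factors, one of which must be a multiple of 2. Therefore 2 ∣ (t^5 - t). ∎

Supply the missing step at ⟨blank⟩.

t^4 - 1 = (t^2 - 1)(t^2 + 1), and t^2 - 1 = (t-1)(t+1).
So t(t^4 - 1) = (t - 1)t(t + 1)(t^2 + 1).

(t - 1)t(t + 1)(t^2 + 1)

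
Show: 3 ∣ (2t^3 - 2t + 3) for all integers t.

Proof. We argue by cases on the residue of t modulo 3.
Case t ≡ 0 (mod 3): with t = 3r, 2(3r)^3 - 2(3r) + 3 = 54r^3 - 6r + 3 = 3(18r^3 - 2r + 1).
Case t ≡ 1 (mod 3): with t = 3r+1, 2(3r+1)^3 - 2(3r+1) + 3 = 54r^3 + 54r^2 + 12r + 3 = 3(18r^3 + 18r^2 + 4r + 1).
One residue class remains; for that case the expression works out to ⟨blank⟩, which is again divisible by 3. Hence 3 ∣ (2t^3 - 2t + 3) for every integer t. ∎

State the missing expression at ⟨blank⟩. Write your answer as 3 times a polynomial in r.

Only t ≡ 2 (mod 3) is unaccounted for. Put t = 3r+2:
2(3r+2)^3 - 2(3r+2) + 3 expands to 54r^3 + 108r^2 + 66r + 15,
and factoring out 3 leaves 3(18r^3 + 36r^2 + 22r + 5).

3(18r^3 + 36r^2 + 22r + 5)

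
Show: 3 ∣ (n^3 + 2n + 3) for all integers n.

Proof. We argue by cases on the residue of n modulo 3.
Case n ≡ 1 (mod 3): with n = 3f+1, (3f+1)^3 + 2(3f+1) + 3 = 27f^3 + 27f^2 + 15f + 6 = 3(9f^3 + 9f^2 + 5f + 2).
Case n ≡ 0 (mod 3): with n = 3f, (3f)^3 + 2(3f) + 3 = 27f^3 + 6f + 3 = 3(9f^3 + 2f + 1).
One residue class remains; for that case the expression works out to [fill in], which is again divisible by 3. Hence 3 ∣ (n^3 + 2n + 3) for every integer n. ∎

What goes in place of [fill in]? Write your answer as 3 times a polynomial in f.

3(9f^3 + 18f^2 + 14f + 5)

The residues treated are {1, 0}, so the missing case is n ≡ 2 (mod 3); write n = 3f+2.
Then (3f+2)^3 + 2(3f+2) + 3 = 27f^3 + 54f^2 + 42f + 15 = 3(9f^3 + 18f^2 + 14f + 5).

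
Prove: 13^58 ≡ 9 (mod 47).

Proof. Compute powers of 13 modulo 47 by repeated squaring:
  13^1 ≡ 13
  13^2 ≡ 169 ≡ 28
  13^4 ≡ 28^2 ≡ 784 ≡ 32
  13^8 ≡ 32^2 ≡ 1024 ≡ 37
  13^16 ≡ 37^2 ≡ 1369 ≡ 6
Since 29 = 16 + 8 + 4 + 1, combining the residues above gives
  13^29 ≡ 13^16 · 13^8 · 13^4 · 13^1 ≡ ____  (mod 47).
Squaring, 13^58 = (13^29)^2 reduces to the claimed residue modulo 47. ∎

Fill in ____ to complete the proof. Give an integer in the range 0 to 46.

44

13^16 · 13^8 · 13^4 · 13^1 ≡ 6 · 37 · 32 · 13 = 92352.
92352 mod 47 = 44, so 13^29 ≡ 44 (mod 47).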